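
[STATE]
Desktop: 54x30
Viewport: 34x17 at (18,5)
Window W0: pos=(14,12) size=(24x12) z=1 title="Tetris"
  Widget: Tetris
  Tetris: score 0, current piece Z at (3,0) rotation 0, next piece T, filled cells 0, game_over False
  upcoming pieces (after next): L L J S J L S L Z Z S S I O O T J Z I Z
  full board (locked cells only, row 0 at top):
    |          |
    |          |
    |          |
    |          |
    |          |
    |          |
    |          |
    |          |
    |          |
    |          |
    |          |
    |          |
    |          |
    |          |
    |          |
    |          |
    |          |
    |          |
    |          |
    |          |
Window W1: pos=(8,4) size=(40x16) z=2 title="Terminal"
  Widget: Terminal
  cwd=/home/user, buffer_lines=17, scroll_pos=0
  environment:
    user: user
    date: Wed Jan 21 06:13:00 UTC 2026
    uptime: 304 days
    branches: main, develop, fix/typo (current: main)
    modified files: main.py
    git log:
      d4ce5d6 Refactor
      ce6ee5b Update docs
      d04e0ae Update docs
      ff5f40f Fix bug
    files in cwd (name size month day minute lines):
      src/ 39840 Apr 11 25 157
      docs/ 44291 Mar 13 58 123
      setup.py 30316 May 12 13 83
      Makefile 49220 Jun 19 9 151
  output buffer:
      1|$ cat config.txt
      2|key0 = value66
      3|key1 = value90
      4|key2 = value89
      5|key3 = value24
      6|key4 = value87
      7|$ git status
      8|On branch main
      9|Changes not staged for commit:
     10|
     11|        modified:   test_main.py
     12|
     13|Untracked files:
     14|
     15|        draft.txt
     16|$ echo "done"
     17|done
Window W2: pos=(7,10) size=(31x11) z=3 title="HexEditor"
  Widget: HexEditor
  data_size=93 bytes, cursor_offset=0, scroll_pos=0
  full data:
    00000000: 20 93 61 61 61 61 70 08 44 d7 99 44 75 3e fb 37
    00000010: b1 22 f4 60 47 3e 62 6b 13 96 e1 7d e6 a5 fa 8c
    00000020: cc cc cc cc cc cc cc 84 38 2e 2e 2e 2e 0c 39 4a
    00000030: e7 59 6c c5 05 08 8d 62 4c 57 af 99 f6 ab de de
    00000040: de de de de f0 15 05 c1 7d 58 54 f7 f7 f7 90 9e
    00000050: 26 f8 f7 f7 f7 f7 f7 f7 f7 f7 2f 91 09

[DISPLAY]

                             ┃    
─────────────────────────────┨    
fig.txt                      ┃    
lue66                        ┃    
lue90                        ┃    
━━━━━━━━━━━━━━━━━━━┓         ┃    
                   ┃         ┃    
───────────────────┨         ┃    
20 93 61 61 61 61 7┃         ┃    
b1 22 f4 60 47 3e 6┃         ┃    
cc cc cc cc cc cc c┃:        ┃    
e7 59 6c c5 05 08 8┃         ┃    
de de de de f0 15 0┃.py      ┃    
26 f8 f7 f7 f7 f7 f┃         ┃    
                   ┃━━━━━━━━━┛    
━━━━━━━━━━━━━━━━━━━┛              
       │Score:     ┃              


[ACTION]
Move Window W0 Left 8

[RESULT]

                             ┃    
─────────────────────────────┨    
fig.txt                      ┃    
lue66                        ┃    
lue90                        ┃    
━━━━━━━━━━━━━━━━━━━┓         ┃    
                   ┃         ┃    
───────────────────┨         ┃    
20 93 61 61 61 61 7┃         ┃    
b1 22 f4 60 47 3e 6┃         ┃    
cc cc cc cc cc cc c┃:        ┃    
e7 59 6c c5 05 08 8┃         ┃    
de de de de f0 15 0┃.py      ┃    
26 f8 f7 f7 f7 f7 f┃         ┃    
                   ┃━━━━━━━━━┛    
━━━━━━━━━━━━━━━━━━━┛              
Score:     ┃                      


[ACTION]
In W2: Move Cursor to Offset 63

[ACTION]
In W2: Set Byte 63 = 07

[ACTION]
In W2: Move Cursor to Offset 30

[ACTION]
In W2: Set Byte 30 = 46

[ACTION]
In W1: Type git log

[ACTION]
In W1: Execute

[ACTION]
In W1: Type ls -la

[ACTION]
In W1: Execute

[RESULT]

                             ┃    
─────────────────────────────┨    
                             ┃    
                             ┃    
efactor                      ┃    
━━━━━━━━━━━━━━━━━━━┓         ┃    
                   ┃         ┃    
───────────────────┨         ┃    
20 93 61 61 61 61 7┃         ┃    
b1 22 f4 60 47 3e 6┃9840 Apr ┃    
cc cc cc cc cc cc c┃4291 Mar ┃    
e7 59 6c c5 05 08 8┃0316 May ┃    
de de de de f0 15 0┃9220 Jun ┃    
26 f8 f7 f7 f7 f7 f┃         ┃    
                   ┃━━━━━━━━━┛    
━━━━━━━━━━━━━━━━━━━┛              
Score:     ┃                      


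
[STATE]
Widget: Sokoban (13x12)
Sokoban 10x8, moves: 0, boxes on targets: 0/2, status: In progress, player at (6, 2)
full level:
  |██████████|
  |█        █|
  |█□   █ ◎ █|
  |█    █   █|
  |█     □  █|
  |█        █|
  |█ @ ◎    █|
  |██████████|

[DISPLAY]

██████████   
█        █   
█□   █ ◎ █   
█    █   █   
█     □  █   
█        █   
█ @ ◎    █   
██████████   
Moves: 0  0/2
             
             
             


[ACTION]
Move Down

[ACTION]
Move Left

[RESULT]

██████████   
█        █   
█□   █ ◎ █   
█    █   █   
█     □  █   
█        █   
█@  ◎    █   
██████████   
Moves: 1  0/2
             
             
             


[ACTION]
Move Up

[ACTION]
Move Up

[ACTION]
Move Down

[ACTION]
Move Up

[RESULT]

██████████   
█        █   
█□   █ ◎ █   
█    █   █   
█@    □  █   
█        █   
█   ◎    █   
██████████   
Moves: 5  0/2
             
             
             


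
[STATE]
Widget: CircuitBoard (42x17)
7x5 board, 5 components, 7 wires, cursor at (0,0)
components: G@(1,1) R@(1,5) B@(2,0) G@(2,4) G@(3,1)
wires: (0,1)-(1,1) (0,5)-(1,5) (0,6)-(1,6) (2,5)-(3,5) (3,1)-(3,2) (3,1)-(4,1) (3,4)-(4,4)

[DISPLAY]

   0 1 2 3 4 5 6                          
0  [.]  ·               ·   ·             
        │               │   │             
1       G               R   ·             
                                          
2   B               G   ·                 
                        │                 
3       G ─ ·       ·   ·                 
        │           │                     
4       ·           ·                     
Cursor: (0,0)                             
                                          
                                          
                                          
                                          
                                          
                                          


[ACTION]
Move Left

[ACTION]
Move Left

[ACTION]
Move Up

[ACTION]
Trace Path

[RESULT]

   0 1 2 3 4 5 6                          
0  [.]  ·               ·   ·             
        │               │   │             
1       G               R   ·             
                                          
2   B               G   ·                 
                        │                 
3       G ─ ·       ·   ·                 
        │           │                     
4       ·           ·                     
Cursor: (0,0)  Trace: No connections      
                                          
                                          
                                          
                                          
                                          
                                          


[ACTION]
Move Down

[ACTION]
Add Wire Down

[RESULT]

   0 1 2 3 4 5 6                          
0       ·               ·   ·             
        │               │   │             
1  [.]  G               R   ·             
    │                                     
2   B               G   ·                 
                        │                 
3       G ─ ·       ·   ·                 
        │           │                     
4       ·           ·                     
Cursor: (1,0)  Trace: No connections      
                                          
                                          
                                          
                                          
                                          
                                          


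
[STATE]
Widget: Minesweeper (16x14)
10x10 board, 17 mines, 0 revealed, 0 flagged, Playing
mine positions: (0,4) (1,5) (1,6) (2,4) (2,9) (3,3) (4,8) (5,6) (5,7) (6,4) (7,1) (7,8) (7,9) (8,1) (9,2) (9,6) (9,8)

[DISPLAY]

■■■■■■■■■■      
■■■■■■■■■■      
■■■■■■■■■■      
■■■■■■■■■■      
■■■■■■■■■■      
■■■■■■■■■■      
■■■■■■■■■■      
■■■■■■■■■■      
■■■■■■■■■■      
■■■■■■■■■■      
                
                
                
                


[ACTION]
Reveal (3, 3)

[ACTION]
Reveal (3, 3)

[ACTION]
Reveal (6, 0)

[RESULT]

■■■■✹■■■■■      
■■■■■✹✹■■■      
■■■■✹■■■■✹      
■■■✹■■■■■■      
■■■■■■■■✹■      
■■■■■■✹✹■■      
■■■■✹■■■■■      
■✹■■■■■■✹✹      
■✹■■■■■■■■      
■■✹■■■✹■✹■      
                
                
                
                


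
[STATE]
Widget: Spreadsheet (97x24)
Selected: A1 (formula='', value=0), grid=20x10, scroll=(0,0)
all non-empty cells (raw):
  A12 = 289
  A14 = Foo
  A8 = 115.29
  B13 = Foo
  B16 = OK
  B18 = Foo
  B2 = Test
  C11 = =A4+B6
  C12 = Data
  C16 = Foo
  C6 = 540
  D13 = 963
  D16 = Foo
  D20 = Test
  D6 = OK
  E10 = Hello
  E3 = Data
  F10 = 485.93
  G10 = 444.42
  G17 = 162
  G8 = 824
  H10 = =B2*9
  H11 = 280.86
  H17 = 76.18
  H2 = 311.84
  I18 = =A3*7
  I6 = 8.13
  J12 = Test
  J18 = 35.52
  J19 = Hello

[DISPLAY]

A1:                                                                                              
       A       B       C       D       E       F       G       H       I       J                 
-------------------------------------------------------------------------------------------------
  1      [0]       0       0       0       0       0       0       0       0       0             
  2        0Test           0       0       0       0       0  311.84       0       0             
  3        0       0       0       0Data           0       0       0       0       0             
  4        0       0       0       0       0       0       0       0       0       0             
  5        0       0       0       0       0       0       0       0       0       0             
  6        0       0     540OK             0       0       0       0    8.13       0             
  7        0       0       0       0       0       0       0       0       0       0             
  8   115.29       0       0       0       0       0     824       0       0       0             
  9        0       0       0       0       0       0       0       0       0       0             
 10        0       0       0       0Hello     485.93  444.42#ERR!          0       0             
 11        0       0       0       0       0       0       0  280.86       0       0             
 12      289       0Data           0       0       0       0       0       0Test                 
 13        0Foo            0     963       0       0       0       0       0       0             
 14 Foo            0       0       0       0       0       0       0       0       0             
 15        0       0       0       0       0       0       0       0       0       0             
 16        0OK      Foo     Foo            0       0       0       0       0       0             
 17        0       0       0       0       0       0     162   76.18       0       0             
 18        0Foo            0       0       0       0       0       0       0   35.52             
 19        0       0       0       0       0       0       0       0       0Hello                
 20        0       0       0Test           0       0       0       0       0       0             
                                                                                                 


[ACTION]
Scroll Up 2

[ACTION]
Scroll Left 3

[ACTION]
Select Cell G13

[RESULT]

G13:                                                                                             
       A       B       C       D       E       F       G       H       I       J                 
-------------------------------------------------------------------------------------------------
  1        0       0       0       0       0       0       0       0       0       0             
  2        0Test           0       0       0       0       0  311.84       0       0             
  3        0       0       0       0Data           0       0       0       0       0             
  4        0       0       0       0       0       0       0       0       0       0             
  5        0       0       0       0       0       0       0       0       0       0             
  6        0       0     540OK             0       0       0       0    8.13       0             
  7        0       0       0       0       0       0       0       0       0       0             
  8   115.29       0       0       0       0       0     824       0       0       0             
  9        0       0       0       0       0       0       0       0       0       0             
 10        0       0       0       0Hello     485.93  444.42#ERR!          0       0             
 11        0       0       0       0       0       0       0  280.86       0       0             
 12      289       0Data           0       0       0       0       0       0Test                 
 13        0Foo            0     963       0       0     [0]       0       0       0             
 14 Foo            0       0       0       0       0       0       0       0       0             
 15        0       0       0       0       0       0       0       0       0       0             
 16        0OK      Foo     Foo            0       0       0       0       0       0             
 17        0       0       0       0       0       0     162   76.18       0       0             
 18        0Foo            0       0       0       0       0       0       0   35.52             
 19        0       0       0       0       0       0       0       0       0Hello                
 20        0       0       0Test           0       0       0       0       0       0             
                                                                                                 


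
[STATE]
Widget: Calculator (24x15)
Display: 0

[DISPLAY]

                       0
┌───┬───┬───┬───┐       
│ 7 │ 8 │ 9 │ ÷ │       
├───┼───┼───┼───┤       
│ 4 │ 5 │ 6 │ × │       
├───┼───┼───┼───┤       
│ 1 │ 2 │ 3 │ - │       
├───┼───┼───┼───┤       
│ 0 │ . │ = │ + │       
├───┼───┼───┼───┤       
│ C │ MC│ MR│ M+│       
└───┴───┴───┴───┘       
                        
                        
                        


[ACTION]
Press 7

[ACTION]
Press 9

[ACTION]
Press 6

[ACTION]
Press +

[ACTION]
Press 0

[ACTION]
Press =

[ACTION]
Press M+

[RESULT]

                     796
┌───┬───┬───┬───┐       
│ 7 │ 8 │ 9 │ ÷ │       
├───┼───┼───┼───┤       
│ 4 │ 5 │ 6 │ × │       
├───┼───┼───┼───┤       
│ 1 │ 2 │ 3 │ - │       
├───┼───┼───┼───┤       
│ 0 │ . │ = │ + │       
├───┼───┼───┼───┤       
│ C │ MC│ MR│ M+│       
└───┴───┴───┴───┘       
                        
                        
                        


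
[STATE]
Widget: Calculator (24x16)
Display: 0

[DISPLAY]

                       0
┌───┬───┬───┬───┐       
│ 7 │ 8 │ 9 │ ÷ │       
├───┼───┼───┼───┤       
│ 4 │ 5 │ 6 │ × │       
├───┼───┼───┼───┤       
│ 1 │ 2 │ 3 │ - │       
├───┼───┼───┼───┤       
│ 0 │ . │ = │ + │       
├───┼───┼───┼───┤       
│ C │ MC│ MR│ M+│       
└───┴───┴───┴───┘       
                        
                        
                        
                        


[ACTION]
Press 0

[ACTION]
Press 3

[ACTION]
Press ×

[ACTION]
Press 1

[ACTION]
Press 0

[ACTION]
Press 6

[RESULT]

                     106
┌───┬───┬───┬───┐       
│ 7 │ 8 │ 9 │ ÷ │       
├───┼───┼───┼───┤       
│ 4 │ 5 │ 6 │ × │       
├───┼───┼───┼───┤       
│ 1 │ 2 │ 3 │ - │       
├───┼───┼───┼───┤       
│ 0 │ . │ = │ + │       
├───┼───┼───┼───┤       
│ C │ MC│ MR│ M+│       
└───┴───┴───┴───┘       
                        
                        
                        
                        


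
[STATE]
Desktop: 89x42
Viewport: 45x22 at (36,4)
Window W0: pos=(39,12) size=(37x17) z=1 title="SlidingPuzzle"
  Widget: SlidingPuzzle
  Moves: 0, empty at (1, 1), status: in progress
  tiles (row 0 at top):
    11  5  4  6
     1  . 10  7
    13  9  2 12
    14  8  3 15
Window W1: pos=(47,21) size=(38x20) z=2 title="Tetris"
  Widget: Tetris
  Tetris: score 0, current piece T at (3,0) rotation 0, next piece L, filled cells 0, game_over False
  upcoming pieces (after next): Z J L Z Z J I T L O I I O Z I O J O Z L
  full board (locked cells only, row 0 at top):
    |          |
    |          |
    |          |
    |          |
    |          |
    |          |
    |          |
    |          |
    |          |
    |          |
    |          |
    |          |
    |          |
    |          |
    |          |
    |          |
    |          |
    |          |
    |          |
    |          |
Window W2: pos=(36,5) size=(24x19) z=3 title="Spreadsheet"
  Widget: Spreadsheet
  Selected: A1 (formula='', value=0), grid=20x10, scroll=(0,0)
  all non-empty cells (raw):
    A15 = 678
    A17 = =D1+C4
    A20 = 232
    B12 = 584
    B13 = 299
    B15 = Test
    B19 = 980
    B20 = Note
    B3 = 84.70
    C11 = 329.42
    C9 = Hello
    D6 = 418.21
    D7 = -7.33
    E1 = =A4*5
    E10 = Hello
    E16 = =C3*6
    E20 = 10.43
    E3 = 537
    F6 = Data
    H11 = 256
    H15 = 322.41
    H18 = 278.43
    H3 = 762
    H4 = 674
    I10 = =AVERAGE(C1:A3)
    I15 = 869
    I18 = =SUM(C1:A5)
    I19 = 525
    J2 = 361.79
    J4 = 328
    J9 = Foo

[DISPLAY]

                                             
┏━━━━━━━━━━━━━━━━━━━━━━┓                     
┃ Spreadsheet          ┃                     
┠──────────────────────┨                     
┃A1:                   ┃                     
┃       A       B      ┃                     
┃----------------------┃                     
┃  1      [0]       0  ┃                     
┃  2        0       0  ┃━━━━━━━━━━━━━━━┓     
┃  3        0   84.70  ┃               ┃     
┃  4        0       0  ┃───────────────┨     
┃  5        0       0  ┃┐              ┃     
┃  6        0       0  ┃│              ┃     
┃  7        0       0  ┃┤              ┃     
┃  8        0       0  ┃│              ┃     
┃  9        0       0He┃┤              ┃     
┃ 10        0       0  ┃│              ┃     
┃ 11        0       0  ┃━━━━━━━━━━━━━━━━━━━━━
┃ 12        0     584  ┃                     
┗━━━━━━━━━━━━━━━━━━━━━━┛─────────────────────
   ┃Moves: ┃          │Next:                 
   ┃       ┃          │  ▒                   


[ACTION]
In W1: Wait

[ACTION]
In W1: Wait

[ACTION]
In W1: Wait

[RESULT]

                                             
┏━━━━━━━━━━━━━━━━━━━━━━┓                     
┃ Spreadsheet          ┃                     
┠──────────────────────┨                     
┃A1:                   ┃                     
┃       A       B      ┃                     
┃----------------------┃                     
┃  1      [0]       0  ┃                     
┃  2        0       0  ┃━━━━━━━━━━━━━━━┓     
┃  3        0   84.70  ┃               ┃     
┃  4        0       0  ┃───────────────┨     
┃  5        0       0  ┃┐              ┃     
┃  6        0       0  ┃│              ┃     
┃  7        0       0  ┃┤              ┃     
┃  8        0       0  ┃│              ┃     
┃  9        0       0He┃┤              ┃     
┃ 10        0       0  ┃│              ┃     
┃ 11        0       0  ┃━━━━━━━━━━━━━━━━━━━━━
┃ 12        0     584  ┃                     
┗━━━━━━━━━━━━━━━━━━━━━━┛─────────────────────
   ┃Moves: ┃   ▒▒▒    │Next:                 
   ┃       ┃          │  ▒                   


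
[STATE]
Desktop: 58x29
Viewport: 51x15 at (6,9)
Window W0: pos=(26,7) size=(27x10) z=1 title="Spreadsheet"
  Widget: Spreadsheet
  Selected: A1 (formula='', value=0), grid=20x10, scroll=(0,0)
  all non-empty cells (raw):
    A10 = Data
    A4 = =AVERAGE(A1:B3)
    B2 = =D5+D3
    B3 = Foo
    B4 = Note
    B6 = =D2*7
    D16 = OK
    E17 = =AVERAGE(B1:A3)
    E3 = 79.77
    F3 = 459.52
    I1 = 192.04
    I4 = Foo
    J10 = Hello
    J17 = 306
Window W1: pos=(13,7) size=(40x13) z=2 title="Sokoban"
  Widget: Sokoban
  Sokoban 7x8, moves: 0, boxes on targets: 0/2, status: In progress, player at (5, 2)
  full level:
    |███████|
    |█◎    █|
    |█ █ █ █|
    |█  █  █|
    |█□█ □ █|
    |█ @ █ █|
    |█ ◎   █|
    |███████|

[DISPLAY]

       ┠──────────────────────────────────────┨    
       ┃███████                               ┃    
       ┃█◎    █                               ┃    
       ┃█ █ █ █                               ┃    
       ┃█  █  █                               ┃    
       ┃█□█ □ █                               ┃    
       ┃█ @ █ █                               ┃    
       ┃█ ◎   █                               ┃    
       ┃███████                               ┃    
       ┃Moves: 0  0/2                         ┃    
       ┗━━━━━━━━━━━━━━━━━━━━━━━━━━━━━━━━━━━━━━┛    
                                                   
                                                   
                                                   
                                                   


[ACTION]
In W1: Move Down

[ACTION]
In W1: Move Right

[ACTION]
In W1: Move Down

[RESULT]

       ┠──────────────────────────────────────┨    
       ┃███████                               ┃    
       ┃█◎    █                               ┃    
       ┃█ █ █ █                               ┃    
       ┃█  █  █                               ┃    
       ┃█□█ □ █                               ┃    
       ┃█   █ █                               ┃    
       ┃█ ◎@  █                               ┃    
       ┃███████                               ┃    
       ┃Moves: 2  0/2                         ┃    
       ┗━━━━━━━━━━━━━━━━━━━━━━━━━━━━━━━━━━━━━━┛    
                                                   
                                                   
                                                   
                                                   


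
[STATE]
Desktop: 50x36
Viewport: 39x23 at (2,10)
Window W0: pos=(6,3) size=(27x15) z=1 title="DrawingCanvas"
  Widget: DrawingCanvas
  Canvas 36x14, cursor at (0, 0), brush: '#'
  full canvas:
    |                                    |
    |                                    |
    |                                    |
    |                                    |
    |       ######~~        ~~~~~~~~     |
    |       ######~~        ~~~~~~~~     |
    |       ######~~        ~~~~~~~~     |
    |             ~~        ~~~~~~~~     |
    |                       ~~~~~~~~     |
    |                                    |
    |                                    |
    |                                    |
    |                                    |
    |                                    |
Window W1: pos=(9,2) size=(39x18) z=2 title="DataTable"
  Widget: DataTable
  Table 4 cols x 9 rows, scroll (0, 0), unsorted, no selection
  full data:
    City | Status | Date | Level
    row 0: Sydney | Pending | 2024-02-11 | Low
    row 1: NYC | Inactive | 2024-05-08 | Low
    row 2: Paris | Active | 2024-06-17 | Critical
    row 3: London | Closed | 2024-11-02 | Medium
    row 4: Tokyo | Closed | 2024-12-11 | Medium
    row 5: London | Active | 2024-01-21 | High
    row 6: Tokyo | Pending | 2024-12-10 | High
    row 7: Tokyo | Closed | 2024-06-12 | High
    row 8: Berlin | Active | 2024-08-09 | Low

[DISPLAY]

    ┃  ┃London│Closed  │2024-11-02│Medi
    ┃  ┃Tokyo │Closed  │2024-12-11│Medi
    ┃  ┃London│Active  │2024-01-21│High
    ┃  ┃Tokyo │Pending │2024-12-10│High
    ┃  ┃Tokyo │Closed  │2024-06-12│High
    ┃  ┃Berlin│Active  │2024-08-09│Low 
    ┃  ┃                               
    ┗━━┃                               
       ┃                               
       ┗━━━━━━━━━━━━━━━━━━━━━━━━━━━━━━━
                                       
                                       
                                       
                                       
                                       
                                       
                                       
                                       
                                       
                                       
                                       
                                       
                                       


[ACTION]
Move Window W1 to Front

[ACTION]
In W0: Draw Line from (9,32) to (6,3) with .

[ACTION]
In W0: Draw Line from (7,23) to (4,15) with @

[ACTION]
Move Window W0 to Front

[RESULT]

    ┃       ######~~@@      ~~┃-02│Medi
    ┃       ######~~  @@    ~~┃-11│Medi
    ┃   .....#####~~    @@@ ~~┃-21│High
    ┃        ..........    @@~┃-10│High
    ┃                  .......┃-12│High
    ┃                         ┃-09│Low 
    ┃                         ┃        
    ┗━━━━━━━━━━━━━━━━━━━━━━━━━┛        
       ┃                               
       ┗━━━━━━━━━━━━━━━━━━━━━━━━━━━━━━━
                                       
                                       
                                       
                                       
                                       
                                       
                                       
                                       
                                       
                                       
                                       
                                       
                                       


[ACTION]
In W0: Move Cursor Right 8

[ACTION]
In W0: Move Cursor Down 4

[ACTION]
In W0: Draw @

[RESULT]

    ┃       #@####~~@@      ~~┃-02│Medi
    ┃       ######~~  @@    ~~┃-11│Medi
    ┃   .....#####~~    @@@ ~~┃-21│High
    ┃        ..........    @@~┃-10│High
    ┃                  .......┃-12│High
    ┃                         ┃-09│Low 
    ┃                         ┃        
    ┗━━━━━━━━━━━━━━━━━━━━━━━━━┛        
       ┃                               
       ┗━━━━━━━━━━━━━━━━━━━━━━━━━━━━━━━
                                       
                                       
                                       
                                       
                                       
                                       
                                       
                                       
                                       
                                       
                                       
                                       
                                       


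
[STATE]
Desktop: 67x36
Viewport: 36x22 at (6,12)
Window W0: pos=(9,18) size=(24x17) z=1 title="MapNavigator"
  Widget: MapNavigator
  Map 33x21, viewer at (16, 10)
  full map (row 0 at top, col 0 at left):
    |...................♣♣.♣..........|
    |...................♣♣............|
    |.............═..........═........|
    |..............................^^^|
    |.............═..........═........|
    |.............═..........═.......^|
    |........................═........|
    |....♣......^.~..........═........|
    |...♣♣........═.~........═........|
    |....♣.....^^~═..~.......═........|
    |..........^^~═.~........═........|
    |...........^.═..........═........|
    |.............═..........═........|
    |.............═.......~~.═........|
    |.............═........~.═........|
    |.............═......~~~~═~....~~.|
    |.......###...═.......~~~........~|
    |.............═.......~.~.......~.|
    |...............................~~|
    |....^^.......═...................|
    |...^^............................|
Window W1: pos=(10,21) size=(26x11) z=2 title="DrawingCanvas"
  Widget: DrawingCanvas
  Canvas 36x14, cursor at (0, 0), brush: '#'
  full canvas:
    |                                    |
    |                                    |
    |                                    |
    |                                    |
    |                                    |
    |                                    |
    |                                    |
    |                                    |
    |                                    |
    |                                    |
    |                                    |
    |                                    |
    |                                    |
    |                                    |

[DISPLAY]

                                    
                                    
                                    
                                    
                                    
                                    
   ┏━━━━━━━━━━━━━━━━━━━━━━┓         
   ┃ MapNavigator         ┃         
   ┠──────────────────────┨         
   ┃┏━━━━━━━━━━━━━━━━━━━━━━━━┓      
   ┃┃ DrawingCanvas          ┃      
   ┃┠────────────────────────┨      
   ┃┃+                       ┃      
   ┃┃                        ┃      
   ┃┃                        ┃      
   ┃┃                        ┃      
   ┃┃                        ┃      
   ┃┃                        ┃      
   ┃┃                        ┃      
   ┃┗━━━━━━━━━━━━━━━━━━━━━━━━┛      
   ┃........═......~~~~═~.┃         
   ┃..###...═.......~~~...┃         


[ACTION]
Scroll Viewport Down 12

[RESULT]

                                    
                                    
                                    
                                    
   ┏━━━━━━━━━━━━━━━━━━━━━━┓         
   ┃ MapNavigator         ┃         
   ┠──────────────────────┨         
   ┃┏━━━━━━━━━━━━━━━━━━━━━━━━┓      
   ┃┃ DrawingCanvas          ┃      
   ┃┠────────────────────────┨      
   ┃┃+                       ┃      
   ┃┃                        ┃      
   ┃┃                        ┃      
   ┃┃                        ┃      
   ┃┃                        ┃      
   ┃┃                        ┃      
   ┃┃                        ┃      
   ┃┗━━━━━━━━━━━━━━━━━━━━━━━━┛      
   ┃........═......~~~~═~.┃         
   ┃..###...═.......~~~...┃         
   ┗━━━━━━━━━━━━━━━━━━━━━━┛         
                                    


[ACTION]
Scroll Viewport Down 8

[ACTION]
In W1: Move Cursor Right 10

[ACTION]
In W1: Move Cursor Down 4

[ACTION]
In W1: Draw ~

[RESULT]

                                    
                                    
                                    
                                    
   ┏━━━━━━━━━━━━━━━━━━━━━━┓         
   ┃ MapNavigator         ┃         
   ┠──────────────────────┨         
   ┃┏━━━━━━━━━━━━━━━━━━━━━━━━┓      
   ┃┃ DrawingCanvas          ┃      
   ┃┠────────────────────────┨      
   ┃┃                        ┃      
   ┃┃                        ┃      
   ┃┃                        ┃      
   ┃┃                        ┃      
   ┃┃          ~             ┃      
   ┃┃                        ┃      
   ┃┃                        ┃      
   ┃┗━━━━━━━━━━━━━━━━━━━━━━━━┛      
   ┃........═......~~~~═~.┃         
   ┃..###...═.......~~~...┃         
   ┗━━━━━━━━━━━━━━━━━━━━━━┛         
                                    


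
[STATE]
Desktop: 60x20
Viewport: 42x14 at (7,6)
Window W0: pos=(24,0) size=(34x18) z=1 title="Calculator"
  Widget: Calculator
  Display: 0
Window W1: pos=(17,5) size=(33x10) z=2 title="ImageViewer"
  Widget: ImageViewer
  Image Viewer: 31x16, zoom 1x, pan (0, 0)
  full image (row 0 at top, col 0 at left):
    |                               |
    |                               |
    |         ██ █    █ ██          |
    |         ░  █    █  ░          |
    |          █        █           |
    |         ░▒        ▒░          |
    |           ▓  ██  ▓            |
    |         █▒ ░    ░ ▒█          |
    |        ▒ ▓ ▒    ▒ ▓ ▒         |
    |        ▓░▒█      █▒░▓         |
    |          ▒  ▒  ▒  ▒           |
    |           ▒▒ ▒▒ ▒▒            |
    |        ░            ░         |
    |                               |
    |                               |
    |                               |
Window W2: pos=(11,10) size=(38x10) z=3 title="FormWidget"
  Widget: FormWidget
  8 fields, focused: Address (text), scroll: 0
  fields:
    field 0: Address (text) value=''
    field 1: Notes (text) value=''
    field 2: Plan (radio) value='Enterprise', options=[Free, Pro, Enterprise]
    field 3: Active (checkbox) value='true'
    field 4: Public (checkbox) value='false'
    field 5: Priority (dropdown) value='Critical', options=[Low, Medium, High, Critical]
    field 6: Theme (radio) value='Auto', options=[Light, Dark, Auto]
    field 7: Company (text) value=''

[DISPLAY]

          ┃ ImageViewer                   
          ┠───────────────────────────────
          ┃                               
          ┃                               
    ┏━━━━━━━━━━━━━━━━━━━━━━━━━━━━━━━━━━━━┓
    ┃ FormWidget                         ┃
    ┠────────────────────────────────────┨
    ┃> Address:    [                    ]┃
    ┃  Notes:      [                    ]┃
    ┃  Plan:       ( ) Free  ( ) Pro  (●)┃
    ┃  Active:     [x]                   ┃
    ┃  Public:     [ ]                   ┃
    ┃  Priority:   [Critical           ▼]┃
    ┗━━━━━━━━━━━━━━━━━━━━━━━━━━━━━━━━━━━━┛


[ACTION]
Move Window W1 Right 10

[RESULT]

                 ┃├─┃ ImageViewer         
                 ┃│ ┠─────────────────────
                 ┃├─┃                     
                 ┃│ ┃                     
    ┏━━━━━━━━━━━━━━━━━━━━━━━━━━━━━━━━━━━━┓
    ┃ FormWidget                         ┃
    ┠────────────────────────────────────┨
    ┃> Address:    [                    ]┃
    ┃  Notes:      [                    ]┃
    ┃  Plan:       ( ) Free  ( ) Pro  (●)┃
    ┃  Active:     [x]                   ┃
    ┃  Public:     [ ]                   ┃
    ┃  Priority:   [Critical           ▼]┃
    ┗━━━━━━━━━━━━━━━━━━━━━━━━━━━━━━━━━━━━┛


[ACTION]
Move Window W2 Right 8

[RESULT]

                 ┃├─┃ ImageViewer         
                 ┃│ ┠─────────────────────
                 ┃├─┃                     
                 ┃│ ┃                     
            ┏━━━━━━━━━━━━━━━━━━━━━━━━━━━━━
            ┃ FormWidget                  
            ┠─────────────────────────────
            ┃> Address:    [              
            ┃  Notes:      [              
            ┃  Plan:       ( ) Free  ( ) P
            ┃  Active:     [x]            
            ┃  Public:     [ ]            
            ┃  Priority:   [Critical      
            ┗━━━━━━━━━━━━━━━━━━━━━━━━━━━━━


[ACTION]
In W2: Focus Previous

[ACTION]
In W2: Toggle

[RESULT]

                 ┃├─┃ ImageViewer         
                 ┃│ ┠─────────────────────
                 ┃├─┃                     
                 ┃│ ┃                     
            ┏━━━━━━━━━━━━━━━━━━━━━━━━━━━━━
            ┃ FormWidget                  
            ┠─────────────────────────────
            ┃  Address:    [              
            ┃  Notes:      [              
            ┃  Plan:       ( ) Free  ( ) P
            ┃  Active:     [x]            
            ┃  Public:     [ ]            
            ┃  Priority:   [Critical      
            ┗━━━━━━━━━━━━━━━━━━━━━━━━━━━━━
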